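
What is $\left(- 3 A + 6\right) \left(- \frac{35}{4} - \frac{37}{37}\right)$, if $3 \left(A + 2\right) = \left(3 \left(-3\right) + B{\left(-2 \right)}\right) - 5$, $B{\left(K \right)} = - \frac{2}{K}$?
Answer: $- \frac{975}{4} \approx -243.75$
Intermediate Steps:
$A = - \frac{19}{3}$ ($A = -2 + \frac{\left(3 \left(-3\right) - \frac{2}{-2}\right) - 5}{3} = -2 + \frac{\left(-9 - -1\right) - 5}{3} = -2 + \frac{\left(-9 + 1\right) - 5}{3} = -2 + \frac{-8 - 5}{3} = -2 + \frac{1}{3} \left(-13\right) = -2 - \frac{13}{3} = - \frac{19}{3} \approx -6.3333$)
$\left(- 3 A + 6\right) \left(- \frac{35}{4} - \frac{37}{37}\right) = \left(\left(-3\right) \left(- \frac{19}{3}\right) + 6\right) \left(- \frac{35}{4} - \frac{37}{37}\right) = \left(19 + 6\right) \left(\left(-35\right) \frac{1}{4} - 1\right) = 25 \left(- \frac{35}{4} - 1\right) = 25 \left(- \frac{39}{4}\right) = - \frac{975}{4}$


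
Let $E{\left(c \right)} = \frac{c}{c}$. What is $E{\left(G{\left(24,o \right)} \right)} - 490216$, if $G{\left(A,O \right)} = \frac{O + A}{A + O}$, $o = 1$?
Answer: $-490215$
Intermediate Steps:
$G{\left(A,O \right)} = 1$ ($G{\left(A,O \right)} = \frac{A + O}{A + O} = 1$)
$E{\left(c \right)} = 1$
$E{\left(G{\left(24,o \right)} \right)} - 490216 = 1 - 490216 = -490215$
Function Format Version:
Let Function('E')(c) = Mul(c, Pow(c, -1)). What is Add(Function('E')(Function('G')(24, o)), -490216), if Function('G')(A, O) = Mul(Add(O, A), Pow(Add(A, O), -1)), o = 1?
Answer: -490215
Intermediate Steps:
Function('G')(A, O) = 1 (Function('G')(A, O) = Mul(Add(A, O), Pow(Add(A, O), -1)) = 1)
Function('E')(c) = 1
Add(Function('E')(Function('G')(24, o)), -490216) = Add(1, -490216) = -490215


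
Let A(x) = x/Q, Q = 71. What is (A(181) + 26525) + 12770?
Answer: 2790126/71 ≈ 39298.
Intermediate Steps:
A(x) = x/71
(A(181) + 26525) + 12770 = ((1/71)*181 + 26525) + 12770 = (181/71 + 26525) + 12770 = 1883456/71 + 12770 = 2790126/71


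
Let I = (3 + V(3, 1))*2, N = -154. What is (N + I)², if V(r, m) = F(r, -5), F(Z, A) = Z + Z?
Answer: 18496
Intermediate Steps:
F(Z, A) = 2*Z
V(r, m) = 2*r
I = 18 (I = (3 + 2*3)*2 = (3 + 6)*2 = 9*2 = 18)
(N + I)² = (-154 + 18)² = (-136)² = 18496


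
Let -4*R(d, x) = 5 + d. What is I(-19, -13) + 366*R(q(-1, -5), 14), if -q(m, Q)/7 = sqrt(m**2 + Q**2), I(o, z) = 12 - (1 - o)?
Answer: -931/2 + 1281*sqrt(26)/2 ≈ 2800.4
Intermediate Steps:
I(o, z) = 11 + o (I(o, z) = 12 + (-1 + o) = 11 + o)
q(m, Q) = -7*sqrt(Q**2 + m**2) (q(m, Q) = -7*sqrt(m**2 + Q**2) = -7*sqrt(Q**2 + m**2))
R(d, x) = -5/4 - d/4 (R(d, x) = -(5 + d)/4 = -5/4 - d/4)
I(-19, -13) + 366*R(q(-1, -5), 14) = (11 - 19) + 366*(-5/4 - (-7)*sqrt((-5)**2 + (-1)**2)/4) = -8 + 366*(-5/4 - (-7)*sqrt(25 + 1)/4) = -8 + 366*(-5/4 - (-7)*sqrt(26)/4) = -8 + 366*(-5/4 + 7*sqrt(26)/4) = -8 + (-915/2 + 1281*sqrt(26)/2) = -931/2 + 1281*sqrt(26)/2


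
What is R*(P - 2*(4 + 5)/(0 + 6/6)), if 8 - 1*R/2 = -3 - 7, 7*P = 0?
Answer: -648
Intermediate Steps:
P = 0 (P = (1/7)*0 = 0)
R = 36 (R = 16 - 2*(-3 - 7) = 16 - 2*(-10) = 16 + 20 = 36)
R*(P - 2*(4 + 5)/(0 + 6/6)) = 36*(0 - 2*(4 + 5)/(0 + 6/6)) = 36*(0 - 18/(0 + 6*(1/6))) = 36*(0 - 18/(0 + 1)) = 36*(0 - 18/1) = 36*(0 - 18) = 36*(-18) = -648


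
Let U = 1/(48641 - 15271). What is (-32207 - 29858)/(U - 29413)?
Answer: 2071109050/981511809 ≈ 2.1101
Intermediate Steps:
U = 1/33370 ≈ 2.9967e-5
(-32207 - 29858)/(U - 29413) = (-32207 - 29858)/(1/33370 - 29413) = -62065/(-981511809/33370) = -62065*(-33370/981511809) = 2071109050/981511809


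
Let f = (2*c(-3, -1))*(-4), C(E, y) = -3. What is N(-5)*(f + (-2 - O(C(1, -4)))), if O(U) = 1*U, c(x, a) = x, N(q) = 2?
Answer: 50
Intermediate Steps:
O(U) = U
f = 24 (f = (2*(-3))*(-4) = -6*(-4) = 24)
N(-5)*(f + (-2 - O(C(1, -4)))) = 2*(24 + (-2 - 1*(-3))) = 2*(24 + (-2 + 3)) = 2*(24 + 1) = 2*25 = 50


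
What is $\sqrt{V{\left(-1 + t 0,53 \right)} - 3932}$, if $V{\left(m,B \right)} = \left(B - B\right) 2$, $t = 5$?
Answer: $2 i \sqrt{983} \approx 62.706 i$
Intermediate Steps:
$V{\left(m,B \right)} = 0$ ($V{\left(m,B \right)} = 0 \cdot 2 = 0$)
$\sqrt{V{\left(-1 + t 0,53 \right)} - 3932} = \sqrt{0 - 3932} = \sqrt{-3932} = 2 i \sqrt{983}$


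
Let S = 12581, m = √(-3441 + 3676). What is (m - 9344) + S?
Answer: 3237 + √235 ≈ 3252.3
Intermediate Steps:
m = √235 ≈ 15.330
(m - 9344) + S = (√235 - 9344) + 12581 = (-9344 + √235) + 12581 = 3237 + √235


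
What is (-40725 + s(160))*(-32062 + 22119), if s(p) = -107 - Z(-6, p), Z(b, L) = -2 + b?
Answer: 405913032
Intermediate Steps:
s(p) = -99 (s(p) = -107 - (-2 - 6) = -107 - 1*(-8) = -107 + 8 = -99)
(-40725 + s(160))*(-32062 + 22119) = (-40725 - 99)*(-32062 + 22119) = -40824*(-9943) = 405913032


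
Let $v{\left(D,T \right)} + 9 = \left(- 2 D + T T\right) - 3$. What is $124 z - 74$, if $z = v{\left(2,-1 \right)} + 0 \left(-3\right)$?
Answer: $-1934$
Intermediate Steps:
$v{\left(D,T \right)} = -12 + T^{2} - 2 D$ ($v{\left(D,T \right)} = -9 - \left(3 + 2 D - T T\right) = -9 - \left(3 - T^{2} + 2 D\right) = -12 + T^{2} - 2 D$)
$z = -15$ ($z = \left(-12 + \left(-1\right)^{2} - 4\right) + 0 \left(-3\right) = \left(-12 + 1 - 4\right) + 0 = -15 + 0 = -15$)
$124 z - 74 = 124 \left(-15\right) - 74 = -1860 - 74 = -1934$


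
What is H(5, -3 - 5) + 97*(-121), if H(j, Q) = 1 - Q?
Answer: -11728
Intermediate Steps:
H(5, -3 - 5) + 97*(-121) = (1 - (-3 - 5)) + 97*(-121) = (1 - 1*(-8)) - 11737 = (1 + 8) - 11737 = 9 - 11737 = -11728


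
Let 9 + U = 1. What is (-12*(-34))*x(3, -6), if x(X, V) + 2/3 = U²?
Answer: 25840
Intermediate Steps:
U = -8 (U = -9 + 1 = -8)
x(X, V) = 190/3 (x(X, V) = -⅔ + (-8)² = -⅔ + 64 = 190/3)
(-12*(-34))*x(3, -6) = -12*(-34)*(190/3) = 408*(190/3) = 25840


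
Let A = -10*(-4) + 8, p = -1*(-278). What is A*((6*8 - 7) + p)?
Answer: 15312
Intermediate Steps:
p = 278
A = 48 (A = 40 + 8 = 48)
A*((6*8 - 7) + p) = 48*((6*8 - 7) + 278) = 48*((48 - 7) + 278) = 48*(41 + 278) = 48*319 = 15312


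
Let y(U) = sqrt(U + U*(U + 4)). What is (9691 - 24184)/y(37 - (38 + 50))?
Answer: -4831*sqrt(2346)/782 ≈ -299.22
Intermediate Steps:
y(U) = sqrt(U + U*(4 + U))
(9691 - 24184)/y(37 - (38 + 50)) = (9691 - 24184)/(sqrt((37 - (38 + 50))*(5 + (37 - (38 + 50))))) = -14493*sqrt(2346)/2346 = -4831*sqrt(2346)/782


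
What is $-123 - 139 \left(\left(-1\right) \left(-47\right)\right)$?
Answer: $-6656$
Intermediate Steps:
$-123 - 139 \left(\left(-1\right) \left(-47\right)\right) = -123 - 6533 = -6656$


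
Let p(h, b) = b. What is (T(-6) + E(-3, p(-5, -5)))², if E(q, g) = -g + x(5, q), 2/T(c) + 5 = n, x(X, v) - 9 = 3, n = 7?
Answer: 324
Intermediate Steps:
x(X, v) = 12 (x(X, v) = 9 + 3 = 12)
T(c) = 1 (T(c) = 2/(-5 + 7) = 2/2 = 2*(½) = 1)
E(q, g) = 12 - g (E(q, g) = -g + 12 = 12 - g)
(T(-6) + E(-3, p(-5, -5)))² = (1 + (12 - 1*(-5)))² = (1 + (12 + 5))² = (1 + 17)² = 18² = 324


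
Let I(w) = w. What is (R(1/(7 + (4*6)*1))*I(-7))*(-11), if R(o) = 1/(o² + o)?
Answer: 73997/32 ≈ 2312.4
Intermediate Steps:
R(o) = 1/(o + o²)
(R(1/(7 + (4*6)*1))*I(-7))*(-11) = ((1/((1/(7 + (4*6)*1))*(1 + 1/(7 + (4*6)*1))))*(-7))*(-11) = ((1/((1/(7 + 24*1))*(1 + 1/(7 + 24*1))))*(-7))*(-11) = ((1/((1/(7 + 24))*(1 + 1/(7 + 24))))*(-7))*(-11) = ((1/((1/31)*(1 + 1/31)))*(-7))*(-11) = ((31/(32/31))*(-7))*(-11) = ((31*(31/32))*(-7))*(-11) = ((961/32)*(-7))*(-11) = -6727/32*(-11) = 73997/32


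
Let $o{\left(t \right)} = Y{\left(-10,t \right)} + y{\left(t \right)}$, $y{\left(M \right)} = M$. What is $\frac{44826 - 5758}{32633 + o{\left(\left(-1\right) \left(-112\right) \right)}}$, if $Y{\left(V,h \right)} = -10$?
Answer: $\frac{39068}{32735} \approx 1.1935$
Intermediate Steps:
$o{\left(t \right)} = -10 + t$
$\frac{44826 - 5758}{32633 + o{\left(\left(-1\right) \left(-112\right) \right)}} = \frac{44826 - 5758}{32633 - -102} = \frac{39068}{32633 + \left(-10 + 112\right)} = \frac{39068}{32633 + 102} = \frac{39068}{32735}$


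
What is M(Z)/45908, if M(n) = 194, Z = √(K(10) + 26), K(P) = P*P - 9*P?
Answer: 97/22954 ≈ 0.0042258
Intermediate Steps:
K(P) = P² - 9*P
Z = 6 (Z = √(10*(-9 + 10) + 26) = √(10*1 + 26) = √(10 + 26) = √36 = 6)
M(Z)/45908 = 194/45908 = 194*(1/45908) = 97/22954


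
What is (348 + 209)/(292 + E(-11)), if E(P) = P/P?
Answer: 557/293 ≈ 1.9010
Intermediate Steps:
E(P) = 1
(348 + 209)/(292 + E(-11)) = (348 + 209)/(292 + 1) = 557/293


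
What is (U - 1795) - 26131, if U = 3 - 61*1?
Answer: -27984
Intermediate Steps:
U = -58 (U = 3 - 61 = -58)
(U - 1795) - 26131 = (-58 - 1795) - 26131 = -1853 - 26131 = -27984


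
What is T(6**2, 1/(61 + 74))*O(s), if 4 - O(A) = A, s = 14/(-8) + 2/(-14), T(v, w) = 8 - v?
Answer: -165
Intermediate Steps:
s = -53/28 (s = 14*(-1/8) + 2*(-1/14) = -7/4 - 1/7 = -53/28 ≈ -1.8929)
O(A) = 4 - A
T(6**2, 1/(61 + 74))*O(s) = (8 - 1*6**2)*(4 - 1*(-53/28)) = (8 - 1*36)*(4 + 53/28) = (8 - 36)*(165/28) = -28*165/28 = -165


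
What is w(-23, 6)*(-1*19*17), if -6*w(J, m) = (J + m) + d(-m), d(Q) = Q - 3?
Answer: -4199/3 ≈ -1399.7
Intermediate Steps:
d(Q) = -3 + Q
w(J, m) = ½ - J/6 (w(J, m) = -((J + m) + (-3 - m))/6 = -(-3 + J)/6 = ½ - J/6)
w(-23, 6)*(-1*19*17) = (½ - ⅙*(-23))*(-1*19*17) = (½ + 23/6)*(-19*17) = (13/3)*(-323) = -4199/3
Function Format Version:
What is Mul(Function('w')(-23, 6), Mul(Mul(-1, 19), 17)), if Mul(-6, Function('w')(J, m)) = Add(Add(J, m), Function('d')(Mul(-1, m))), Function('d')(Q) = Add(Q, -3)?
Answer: Rational(-4199, 3) ≈ -1399.7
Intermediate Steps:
Function('d')(Q) = Add(-3, Q)
Function('w')(J, m) = Add(Rational(1, 2), Mul(Rational(-1, 6), J)) (Function('w')(J, m) = Mul(Rational(-1, 6), Add(Add(J, m), Add(-3, Mul(-1, m)))) = Mul(Rational(-1, 6), Add(-3, J)) = Add(Rational(1, 2), Mul(Rational(-1, 6), J)))
Mul(Function('w')(-23, 6), Mul(Mul(-1, 19), 17)) = Mul(Add(Rational(1, 2), Mul(Rational(-1, 6), -23)), Mul(Mul(-1, 19), 17)) = Mul(Add(Rational(1, 2), Rational(23, 6)), Mul(-19, 17)) = Mul(Rational(13, 3), -323) = Rational(-4199, 3)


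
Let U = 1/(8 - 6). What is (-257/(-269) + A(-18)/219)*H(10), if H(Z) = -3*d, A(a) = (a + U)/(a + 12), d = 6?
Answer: -684811/39274 ≈ -17.437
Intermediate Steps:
U = 1/2 ≈ 0.50000
A(a) = (1/2 + a)/(12 + a) (A(a) = (a + 1/2)/(a + 12) = (1/2 + a)/(12 + a))
H(Z) = -18 (H(Z) = -3*6 = -18)
(-257/(-269) + A(-18)/219)*H(10) = (-257/(-269) + ((1/2 - 18)/(12 - 18))/219)*(-18) = (-257*(-1/269) + (-35/2/(-6))*(1/219))*(-18) = (257/269 - 1/6*(-35/2)*(1/219))*(-18) = (257/269 + (35/12)*(1/219))*(-18) = (257/269 + 35/2628)*(-18) = (684811/706932)*(-18) = -684811/39274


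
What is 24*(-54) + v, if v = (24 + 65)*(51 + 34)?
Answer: 6269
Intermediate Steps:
v = 7565 (v = 89*85 = 7565)
24*(-54) + v = 24*(-54) + 7565 = -1296 + 7565 = 6269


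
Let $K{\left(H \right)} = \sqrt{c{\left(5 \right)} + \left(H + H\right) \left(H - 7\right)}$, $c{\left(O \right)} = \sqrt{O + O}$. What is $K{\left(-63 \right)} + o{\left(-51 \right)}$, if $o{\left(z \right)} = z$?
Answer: $-51 + \sqrt{8820 + \sqrt{10}} \approx 42.932$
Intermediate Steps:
$c{\left(O \right)} = \sqrt{2} \sqrt{O}$ ($c{\left(O \right)} = \sqrt{2 O} = \sqrt{2} \sqrt{O}$)
$K{\left(H \right)} = \sqrt{\sqrt{10} + 2 H \left(-7 + H\right)}$ ($K{\left(H \right)} = \sqrt{\sqrt{2} \sqrt{5} + \left(H + H\right) \left(H - 7\right)} = \sqrt{\sqrt{10} + 2 H \left(-7 + H\right)}$)
$K{\left(-63 \right)} + o{\left(-51 \right)} = \sqrt{\sqrt{10} - -882 + 2 \left(-63\right)^{2}} - 51 = \sqrt{\sqrt{10} + 882 + 2 \cdot 3969} - 51 = \sqrt{\sqrt{10} + 882 + 7938} - 51 = \sqrt{8820 + \sqrt{10}} - 51 = -51 + \sqrt{8820 + \sqrt{10}}$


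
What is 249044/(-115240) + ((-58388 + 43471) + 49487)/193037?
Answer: -11022714957/5561395970 ≈ -1.9820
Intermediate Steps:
249044/(-115240) + ((-58388 + 43471) + 49487)/193037 = 249044*(-1/115240) + (-14917 + 49487)*(1/193037) = -62261/28810 + 34570*(1/193037) = -62261/28810 + 34570/193037 = -11022714957/5561395970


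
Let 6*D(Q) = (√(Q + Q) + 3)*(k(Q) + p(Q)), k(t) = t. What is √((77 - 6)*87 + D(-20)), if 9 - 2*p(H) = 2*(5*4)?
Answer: √(221733 - 426*I*√10)/6 ≈ 78.481 - 0.2384*I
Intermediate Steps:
p(H) = -31/2 (p(H) = 9/2 - 5*4 = 9/2 - 20 = -31/2)
D(Q) = (3 + √2*√Q)*(-31/2 + Q)/6 (D(Q) = ((√(Q + Q) + 3)*(Q - 31/2))/6 = ((√(2*Q) + 3)*(-31/2 + Q))/6 = ((√2*√Q + 3)*(-31/2 + Q))/6 = ((3 + √2*√Q)*(-31/2 + Q))/6 = (3 + √2*√Q)*(-31/2 + Q)/6)
√((77 - 6)*87 + D(-20)) = √((77 - 6)*87 + (-31/4 + (½)*(-20) - 31*√2*√(-20)/12 + √2*(-20)^(3/2)/6)) = √(71*87 + (-31/4 - 10 - 31*√2*2*I*√5/12 + √2*(-40*I*√5)/6)) = √(6177 + (-31/4 - 10 - 31*I*√10/6 - 20*I*√10/3)) = √(6177 + (-71/4 - 71*I*√10/6)) = √(24637/4 - 71*I*√10/6)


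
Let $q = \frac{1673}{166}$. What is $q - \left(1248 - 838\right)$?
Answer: $- \frac{66387}{166} \approx -399.92$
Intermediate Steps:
$q = \frac{1673}{166}$ ($q = 1673 \cdot \frac{1}{166} = \frac{1673}{166} \approx 10.078$)
$q - \left(1248 - 838\right) = \frac{1673}{166} - \left(1248 - 838\right) = \frac{1673}{166} - 410 = - \frac{66387}{166}$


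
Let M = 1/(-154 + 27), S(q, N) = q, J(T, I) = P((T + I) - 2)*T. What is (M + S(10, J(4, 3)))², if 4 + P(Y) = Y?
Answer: 1610361/16129 ≈ 99.843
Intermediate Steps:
P(Y) = -4 + Y
J(T, I) = T*(-6 + I + T) (J(T, I) = (-4 + ((T + I) - 2))*T = (-4 + ((I + T) - 2))*T = (-4 + (-2 + I + T))*T = (-6 + I + T)*T = T*(-6 + I + T))
M = -1/127 (M = 1/(-127) = -1/127 ≈ -0.0078740)
(M + S(10, J(4, 3)))² = (-1/127 + 10)² = (1269/127)² = 1610361/16129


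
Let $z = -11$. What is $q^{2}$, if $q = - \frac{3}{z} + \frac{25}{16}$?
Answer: $\frac{104329}{30976} \approx 3.3681$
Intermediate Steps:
$q = \frac{323}{176}$ ($q = - \frac{3}{-11} + \frac{25}{16} = \left(-3\right) \left(- \frac{1}{11}\right) + 25 \cdot \frac{1}{16} = \frac{3}{11} + \frac{25}{16} = \frac{323}{176} \approx 1.8352$)
$q^{2} = \left(\frac{323}{176}\right)^{2} = \frac{104329}{30976}$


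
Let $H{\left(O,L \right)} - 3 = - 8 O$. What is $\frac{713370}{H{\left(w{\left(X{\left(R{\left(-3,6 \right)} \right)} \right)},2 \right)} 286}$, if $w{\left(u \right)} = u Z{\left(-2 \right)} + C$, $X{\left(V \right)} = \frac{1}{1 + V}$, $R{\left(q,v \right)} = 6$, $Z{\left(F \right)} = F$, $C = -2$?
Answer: $\frac{2496795}{21307} \approx 117.18$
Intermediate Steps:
$w{\left(u \right)} = -2 - 2 u$ ($w{\left(u \right)} = u \left(-2\right) - 2 = - 2 u - 2 = -2 - 2 u$)
$H{\left(O,L \right)} = 3 - 8 O$
$\frac{713370}{H{\left(w{\left(X{\left(R{\left(-3,6 \right)} \right)} \right)},2 \right)} 286} = \frac{713370}{\left(3 - 8 \left(-2 - \frac{2}{1 + 6}\right)\right) 286} = \frac{713370}{\left(3 - 8 \left(-2 - \frac{2}{7}\right)\right) 286} = \frac{713370}{\left(3 - - \frac{128}{7}\right) 286} = \frac{713370}{\left(3 + \frac{128}{7}\right) 286} = \frac{713370}{\frac{149}{7} \cdot 286} = \frac{713370}{\frac{42614}{7}} = 713370 \cdot \frac{7}{42614} = \frac{2496795}{21307}$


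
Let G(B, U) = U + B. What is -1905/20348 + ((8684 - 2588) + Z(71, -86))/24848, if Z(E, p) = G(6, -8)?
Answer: 9583159/63200888 ≈ 0.15163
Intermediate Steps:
G(B, U) = B + U
Z(E, p) = -2 (Z(E, p) = 6 - 8 = -2)
-1905/20348 + ((8684 - 2588) + Z(71, -86))/24848 = -1905/20348 + ((8684 - 2588) - 2)/24848 = -1905*1/20348 + (6096 - 2)*(1/24848) = -1905/20348 + 6094*(1/24848) = -1905/20348 + 3047/12424 = 9583159/63200888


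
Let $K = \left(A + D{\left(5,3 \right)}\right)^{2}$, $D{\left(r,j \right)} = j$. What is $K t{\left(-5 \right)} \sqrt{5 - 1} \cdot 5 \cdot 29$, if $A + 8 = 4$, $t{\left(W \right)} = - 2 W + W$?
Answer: $1450$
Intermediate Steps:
$t{\left(W \right)} = - W$
$A = -4$ ($A = -8 + 4 = -4$)
$K = 1$ ($K = \left(-4 + 3\right)^{2} = \left(-1\right)^{2} = 1$)
$K t{\left(-5 \right)} \sqrt{5 - 1} \cdot 5 \cdot 29 = 1 \left(-1\right) \left(-5\right) \sqrt{5 - 1} \cdot 5 \cdot 29 = 1 \cdot 5 \sqrt{4} \cdot 5 \cdot 29 = 1 \cdot 5 \cdot 2 \cdot 5 \cdot 29 = 1 \cdot 10 \cdot 5 \cdot 29 = 1 \cdot 50 \cdot 29 = 50 \cdot 29 = 1450$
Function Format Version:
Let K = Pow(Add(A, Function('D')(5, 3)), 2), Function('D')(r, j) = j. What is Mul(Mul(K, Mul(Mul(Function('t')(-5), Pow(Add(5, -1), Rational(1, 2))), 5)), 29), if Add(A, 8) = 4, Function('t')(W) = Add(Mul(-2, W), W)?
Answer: 1450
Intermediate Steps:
Function('t')(W) = Mul(-1, W)
A = -4 (A = Add(-8, 4) = -4)
K = 1 (K = Pow(Add(-4, 3), 2) = Pow(-1, 2) = 1)
Mul(Mul(K, Mul(Mul(Function('t')(-5), Pow(Add(5, -1), Rational(1, 2))), 5)), 29) = Mul(Mul(1, Mul(Mul(Mul(-1, -5), Pow(Add(5, -1), Rational(1, 2))), 5)), 29) = Mul(Mul(1, Mul(Mul(5, Pow(4, Rational(1, 2))), 5)), 29) = Mul(Mul(1, Mul(Mul(5, 2), 5)), 29) = Mul(Mul(1, Mul(10, 5)), 29) = Mul(Mul(1, 50), 29) = Mul(50, 29) = 1450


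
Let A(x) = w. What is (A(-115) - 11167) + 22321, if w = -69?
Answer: 11085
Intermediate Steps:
A(x) = -69
(A(-115) - 11167) + 22321 = (-69 - 11167) + 22321 = -11236 + 22321 = 11085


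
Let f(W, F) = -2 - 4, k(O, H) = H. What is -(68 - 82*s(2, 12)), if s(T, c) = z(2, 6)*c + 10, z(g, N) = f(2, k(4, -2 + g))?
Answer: -5152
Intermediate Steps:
f(W, F) = -6
z(g, N) = -6
s(T, c) = 10 - 6*c (s(T, c) = -6*c + 10 = 10 - 6*c)
-(68 - 82*s(2, 12)) = -(68 - 82*(10 - 6*12)) = -(68 - 82*(10 - 72)) = -(68 - 82*(-62)) = -(68 + 5084) = -1*5152 = -5152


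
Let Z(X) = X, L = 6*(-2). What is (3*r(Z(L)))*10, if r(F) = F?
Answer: -360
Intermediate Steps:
L = -12
(3*r(Z(L)))*10 = (3*(-12))*10 = -36*10 = -360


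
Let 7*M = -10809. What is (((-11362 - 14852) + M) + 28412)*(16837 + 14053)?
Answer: 141383530/7 ≈ 2.0198e+7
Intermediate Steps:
M = -10809/7 (M = (⅐)*(-10809) = -10809/7 ≈ -1544.1)
(((-11362 - 14852) + M) + 28412)*(16837 + 14053) = (((-11362 - 14852) - 10809/7) + 28412)*(16837 + 14053) = ((-26214 - 10809/7) + 28412)*30890 = (-194307/7 + 28412)*30890 = (4577/7)*30890 = 141383530/7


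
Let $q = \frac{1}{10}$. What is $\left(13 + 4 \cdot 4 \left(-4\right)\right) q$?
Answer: $- \frac{51}{10} \approx -5.1$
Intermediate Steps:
$q = \frac{1}{10} \approx 0.1$
$\left(13 + 4 \cdot 4 \left(-4\right)\right) q = \left(13 + 4 \cdot 4 \left(-4\right)\right) \frac{1}{10} = \left(13 + 16 \left(-4\right)\right) \frac{1}{10} = \left(13 - 64\right) \frac{1}{10} = \left(-51\right) \frac{1}{10} = - \frac{51}{10}$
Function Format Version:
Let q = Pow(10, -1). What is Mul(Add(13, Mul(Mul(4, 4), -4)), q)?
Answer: Rational(-51, 10) ≈ -5.1000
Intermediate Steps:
q = Rational(1, 10) ≈ 0.10000
Mul(Add(13, Mul(Mul(4, 4), -4)), q) = Mul(Add(13, Mul(Mul(4, 4), -4)), Rational(1, 10)) = Mul(Add(13, Mul(16, -4)), Rational(1, 10)) = Mul(Add(13, -64), Rational(1, 10)) = Mul(-51, Rational(1, 10)) = Rational(-51, 10)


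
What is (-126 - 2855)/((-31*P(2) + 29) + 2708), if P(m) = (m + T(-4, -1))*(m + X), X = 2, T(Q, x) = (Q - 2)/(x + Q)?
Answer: -14905/11701 ≈ -1.2738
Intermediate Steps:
T(Q, x) = (-2 + Q)/(Q + x)
P(m) = (2 + m)*(6/5 + m) (P(m) = (m + (-2 - 4)/(-4 - 1))*(m + 2) = (m - 6/(-5))*(2 + m) = (m - 1/5*(-6))*(2 + m) = (m + 6/5)*(2 + m) = (6/5 + m)*(2 + m) = (2 + m)*(6/5 + m))
(-126 - 2855)/((-31*P(2) + 29) + 2708) = (-126 - 2855)/((-31*(12/5 + 2**2 + (16/5)*2) + 29) + 2708) = -2981/((-31*(12/5 + 4 + 32/5) + 29) + 2708) = -2981/((-31*64/5 + 29) + 2708) = -2981/((-1984/5 + 29) + 2708) = -2981/(-1839/5 + 2708) = -2981/11701/5 = -2981*5/11701 = -14905/11701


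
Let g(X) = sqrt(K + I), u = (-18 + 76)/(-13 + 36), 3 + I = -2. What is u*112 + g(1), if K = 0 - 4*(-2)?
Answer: 6496/23 + sqrt(3) ≈ 284.17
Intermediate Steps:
I = -5 (I = -3 - 2 = -5)
u = 58/23 ≈ 2.5217
K = 8 (K = 0 + 8 = 8)
g(X) = sqrt(3) (g(X) = sqrt(8 - 5) = sqrt(3))
u*112 + g(1) = (58/23)*112 + sqrt(3) = 6496/23 + sqrt(3)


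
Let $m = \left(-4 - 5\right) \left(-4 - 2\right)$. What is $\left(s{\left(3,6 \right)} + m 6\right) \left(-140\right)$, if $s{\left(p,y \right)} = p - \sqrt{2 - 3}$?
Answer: $-45780 + 140 i \approx -45780.0 + 140.0 i$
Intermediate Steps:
$m = 54$ ($m = \left(-9\right) \left(-6\right) = 54$)
$s{\left(p,y \right)} = p - i$ ($s{\left(p,y \right)} = p - \sqrt{-1} = p - i$)
$\left(s{\left(3,6 \right)} + m 6\right) \left(-140\right) = \left(\left(3 - i\right) + 54 \cdot 6\right) \left(-140\right) = \left(\left(3 - i\right) + 324\right) \left(-140\right) = \left(327 - i\right) \left(-140\right) = -45780 + 140 i$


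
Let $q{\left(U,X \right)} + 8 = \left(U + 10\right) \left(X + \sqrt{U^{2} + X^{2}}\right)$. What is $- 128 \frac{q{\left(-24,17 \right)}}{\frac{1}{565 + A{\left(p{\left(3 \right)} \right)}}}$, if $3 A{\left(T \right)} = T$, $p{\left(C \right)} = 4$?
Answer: $17832704 + \frac{3044608 \sqrt{865}}{3} \approx 4.7681 \cdot 10^{7}$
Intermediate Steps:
$q{\left(U,X \right)} = -8 + \left(10 + U\right) \left(X + \sqrt{U^{2} + X^{2}}\right)$ ($q{\left(U,X \right)} = -8 + \left(U + 10\right) \left(X + \sqrt{U^{2} + X^{2}}\right) = -8 + \left(10 + U\right) \left(X + \sqrt{U^{2} + X^{2}}\right)$)
$A{\left(T \right)} = \frac{T}{3}$
$- 128 \frac{q{\left(-24,17 \right)}}{\frac{1}{565 + A{\left(p{\left(3 \right)} \right)}}} = - 128 \frac{-8 + 10 \cdot 17 + 10 \sqrt{\left(-24\right)^{2} + 17^{2}} - 408 - 24 \sqrt{\left(-24\right)^{2} + 17^{2}}}{\frac{1}{565 + \frac{1}{3} \cdot 4}} = - 128 \frac{-8 + 170 + 10 \sqrt{576 + 289} - 408 - 24 \sqrt{576 + 289}}{\frac{1}{565 + \frac{4}{3}}} = - 128 \frac{-8 + 170 + 10 \sqrt{865} - 408 - 24 \sqrt{865}}{\frac{1}{\frac{1699}{3}}} = - 128 \frac{-246 - 14 \sqrt{865}}{\frac{3}{1699}} = - 128 \left(-246 - 14 \sqrt{865}\right) \frac{1699}{3} = - 128 \left(-139318 - \frac{23786 \sqrt{865}}{3}\right) = 17832704 + \frac{3044608 \sqrt{865}}{3}$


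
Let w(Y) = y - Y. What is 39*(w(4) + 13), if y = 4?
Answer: 507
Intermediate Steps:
w(Y) = 4 - Y
39*(w(4) + 13) = 39*((4 - 1*4) + 13) = 39*((4 - 4) + 13) = 39*(0 + 13) = 39*13 = 507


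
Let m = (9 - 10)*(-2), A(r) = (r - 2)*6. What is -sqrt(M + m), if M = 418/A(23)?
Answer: -sqrt(2345)/21 ≈ -2.3060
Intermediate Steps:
A(r) = -12 + 6*r (A(r) = (-2 + r)*6 = -12 + 6*r)
m = 2 (m = -1*(-2) = 2)
M = 209/63 (M = 418/(-12 + 6*23) = 418/(-12 + 138) = 418/126 = 418*(1/126) = 209/63 ≈ 3.3175)
-sqrt(M + m) = -sqrt(209/63 + 2) = -sqrt(335/63) = -sqrt(2345)/21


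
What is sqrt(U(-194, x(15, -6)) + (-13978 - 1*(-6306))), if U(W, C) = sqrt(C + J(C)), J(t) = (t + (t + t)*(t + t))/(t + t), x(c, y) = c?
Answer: sqrt(-30688 + 2*sqrt(182))/2 ≈ 87.551*I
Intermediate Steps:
J(t) = (t + 4*t**2)/(2*t) (J(t) = (t + (2*t)*(2*t))/((2*t)) = (t + 4*t**2)*(1/(2*t)) = (t + 4*t**2)/(2*t))
U(W, C) = sqrt(1/2 + 3*C) (U(W, C) = sqrt(C + (1/2 + 2*C)) = sqrt(1/2 + 3*C))
sqrt(U(-194, x(15, -6)) + (-13978 - 1*(-6306))) = sqrt(sqrt(2 + 12*15)/2 + (-13978 - 1*(-6306))) = sqrt(sqrt(2 + 180)/2 + (-13978 + 6306)) = sqrt(sqrt(182)/2 - 7672) = sqrt(-7672 + sqrt(182)/2)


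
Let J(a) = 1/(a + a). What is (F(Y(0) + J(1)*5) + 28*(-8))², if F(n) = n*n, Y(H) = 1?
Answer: 717409/16 ≈ 44838.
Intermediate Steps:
J(a) = 1/(2*a)
F(n) = n²
(F(Y(0) + J(1)*5) + 28*(-8))² = ((1 + ((½)/1)*5)² + 28*(-8))² = ((1 + ((½)*1)*5)² - 224)² = ((1 + (½)*5)² - 224)² = ((1 + 5/2)² - 224)² = ((7/2)² - 224)² = (49/4 - 224)² = (-847/4)² = 717409/16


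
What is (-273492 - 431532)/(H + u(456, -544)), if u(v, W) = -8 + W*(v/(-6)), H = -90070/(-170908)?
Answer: -2231374848/130828577 ≈ -17.056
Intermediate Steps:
H = 45035/85454 (H = -90070*(-1/170908) = 45035/85454 ≈ 0.52701)
u(v, W) = -8 - W*v/6 (u(v, W) = -8 + W*(v*(-1/6)) = -8 + W*(-v/6) = -8 - W*v/6)
(-273492 - 431532)/(H + u(456, -544)) = (-273492 - 431532)/(45035/85454 + (-8 - 1/6*(-544)*456)) = -705024/(45035/85454 + (-8 + 41344)) = -705024/(45035/85454 + 41336) = -705024/3532371579/85454 = -705024*85454/3532371579 = -2231374848/130828577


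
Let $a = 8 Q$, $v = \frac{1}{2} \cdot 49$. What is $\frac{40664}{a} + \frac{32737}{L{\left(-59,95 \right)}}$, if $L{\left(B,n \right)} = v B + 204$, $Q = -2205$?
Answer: $- \frac{156991259}{5475015} \approx -28.674$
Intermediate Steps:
$v = \frac{49}{2}$ ($v = \frac{1}{2} \cdot 49 = \frac{49}{2} \approx 24.5$)
$L{\left(B,n \right)} = 204 + \frac{49 B}{2}$ ($L{\left(B,n \right)} = \frac{49 B}{2} + 204 = 204 + \frac{49 B}{2}$)
$a = -17640$ ($a = 8 \left(-2205\right) = -17640$)
$\frac{40664}{a} + \frac{32737}{L{\left(-59,95 \right)}} = \frac{40664}{-17640} + \frac{32737}{204 + \frac{49}{2} \left(-59\right)} = 40664 \left(- \frac{1}{17640}\right) + \frac{32737}{204 - \frac{2891}{2}} = - \frac{5083}{2205} + \frac{32737}{- \frac{2483}{2}} = - \frac{5083}{2205} + 32737 \left(- \frac{2}{2483}\right) = - \frac{5083}{2205} - \frac{65474}{2483} = - \frac{156991259}{5475015}$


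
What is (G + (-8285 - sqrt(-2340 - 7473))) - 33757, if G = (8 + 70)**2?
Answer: -35958 - I*sqrt(9813) ≈ -35958.0 - 99.061*I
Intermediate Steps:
G = 6084 (G = 78**2 = 6084)
(G + (-8285 - sqrt(-2340 - 7473))) - 33757 = (6084 + (-8285 - sqrt(-2340 - 7473))) - 33757 = (6084 + (-8285 - sqrt(-9813))) - 33757 = (6084 + (-8285 - I*sqrt(9813))) - 33757 = (-2201 - I*sqrt(9813)) - 33757 = -35958 - I*sqrt(9813)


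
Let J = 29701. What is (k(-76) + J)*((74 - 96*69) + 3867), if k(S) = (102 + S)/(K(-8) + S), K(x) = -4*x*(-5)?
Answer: -9403123515/118 ≈ -7.9687e+7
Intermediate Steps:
K(x) = 20*x
k(S) = (102 + S)/(-160 + S) (k(S) = (102 + S)/(20*(-8) + S) = (102 + S)/(-160 + S))
(k(-76) + J)*((74 - 96*69) + 3867) = ((102 - 76)/(-160 - 76) + 29701)*((74 - 96*69) + 3867) = (26/(-236) + 29701)*((74 - 6624) + 3867) = (-1/236*26 + 29701)*(-6550 + 3867) = (-13/118 + 29701)*(-2683) = (3504705/118)*(-2683) = -9403123515/118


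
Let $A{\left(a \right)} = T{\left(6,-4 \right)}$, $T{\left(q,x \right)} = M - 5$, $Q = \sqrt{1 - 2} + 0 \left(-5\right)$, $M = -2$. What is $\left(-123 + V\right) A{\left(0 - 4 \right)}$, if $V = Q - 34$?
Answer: $1099 - 7 i \approx 1099.0 - 7.0 i$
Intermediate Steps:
$Q = i$ ($Q = \sqrt{-1} + 0 = i + 0 = i \approx 1.0 i$)
$T{\left(q,x \right)} = -7$ ($T{\left(q,x \right)} = -2 - 5 = -7$)
$A{\left(a \right)} = -7$
$V = -34 + i$ ($V = i - 34 = -34 + i \approx -34.0 + 1.0 i$)
$\left(-123 + V\right) A{\left(0 - 4 \right)} = \left(-123 - \left(34 - i\right)\right) \left(-7\right) = \left(-157 + i\right) \left(-7\right) = 1099 - 7 i$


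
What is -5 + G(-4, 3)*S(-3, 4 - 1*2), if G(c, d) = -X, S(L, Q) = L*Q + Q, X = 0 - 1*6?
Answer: -29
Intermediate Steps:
X = -6 (X = 0 - 6 = -6)
S(L, Q) = Q + L*Q
G(c, d) = 6 (G(c, d) = -1*(-6) = 6)
-5 + G(-4, 3)*S(-3, 4 - 1*2) = -5 + 6*((4 - 1*2)*(1 - 3)) = -5 + 6*((4 - 2)*(-2)) = -5 + 6*(2*(-2)) = -5 + 6*(-4) = -5 - 24 = -29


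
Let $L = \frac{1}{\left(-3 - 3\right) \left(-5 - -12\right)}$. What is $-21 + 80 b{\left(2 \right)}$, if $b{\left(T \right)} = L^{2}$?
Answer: $- \frac{9241}{441} \approx -20.955$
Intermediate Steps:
$L = - \frac{1}{42}$ ($L = \frac{1}{\left(-6\right) \left(-5 + 12\right)} = \frac{1}{\left(-6\right) 7} = \frac{1}{-42} = - \frac{1}{42} \approx -0.02381$)
$b{\left(T \right)} = \frac{1}{1764}$ ($b{\left(T \right)} = \left(- \frac{1}{42}\right)^{2} = \frac{1}{1764}$)
$-21 + 80 b{\left(2 \right)} = -21 + 80 \cdot \frac{1}{1764} = -21 + \frac{20}{441} = - \frac{9241}{441}$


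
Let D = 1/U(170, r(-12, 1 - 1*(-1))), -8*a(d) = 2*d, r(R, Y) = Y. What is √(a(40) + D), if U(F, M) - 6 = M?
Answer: I*√158/4 ≈ 3.1425*I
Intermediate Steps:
U(F, M) = 6 + M
a(d) = -d/4
D = ⅛ (D = 1/(6 + (1 - 1*(-1))) = 1/(6 + (1 + 1)) = 1/(6 + 2) = 1/8 = ⅛ ≈ 0.12500)
√(a(40) + D) = √(-¼*40 + ⅛) = √(-10 + ⅛) = √(-79/8) = I*√158/4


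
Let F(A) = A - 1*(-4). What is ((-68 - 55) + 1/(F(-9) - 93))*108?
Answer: -650970/49 ≈ -13285.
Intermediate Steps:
F(A) = 4 + A (F(A) = A + 4 = 4 + A)
((-68 - 55) + 1/(F(-9) - 93))*108 = ((-68 - 55) + 1/((4 - 9) - 93))*108 = (-123 + 1/(-5 - 93))*108 = (-123 + 1/(-98))*108 = (-123 - 1/98)*108 = -12055/98*108 = -650970/49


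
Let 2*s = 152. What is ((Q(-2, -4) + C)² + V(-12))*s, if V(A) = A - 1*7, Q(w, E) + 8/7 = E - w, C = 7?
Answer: -15352/49 ≈ -313.31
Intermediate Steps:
s = 76 (s = (½)*152 = 76)
Q(w, E) = -8/7 + E - w (Q(w, E) = -8/7 + (E - w) = -8/7 + E - w)
V(A) = -7 + A (V(A) = A - 7 = -7 + A)
((Q(-2, -4) + C)² + V(-12))*s = (((-8/7 - 4 - 1*(-2)) + 7)² + (-7 - 12))*76 = (((-8/7 - 4 + 2) + 7)² - 19)*76 = ((-22/7 + 7)² - 19)*76 = ((27/7)² - 19)*76 = (729/49 - 19)*76 = -202/49*76 = -15352/49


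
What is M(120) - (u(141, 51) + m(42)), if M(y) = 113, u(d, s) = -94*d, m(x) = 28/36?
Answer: 120296/9 ≈ 13366.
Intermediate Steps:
m(x) = 7/9 (m(x) = 28*(1/36) = 7/9)
M(120) - (u(141, 51) + m(42)) = 113 - (-94*141 + 7/9) = 113 - (-13254 + 7/9) = 113 - 1*(-119279/9) = 113 + 119279/9 = 120296/9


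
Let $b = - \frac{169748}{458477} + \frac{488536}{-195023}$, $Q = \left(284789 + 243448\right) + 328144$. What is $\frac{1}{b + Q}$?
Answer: $\frac{89413559971}{76571816814241075} \approx 1.1677 \cdot 10^{-6}$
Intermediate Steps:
$Q = 856381$ ($Q = 528237 + 328144 = 856381$)
$b = - \frac{257087283876}{89413559971}$ ($b = \left(-169748\right) \frac{1}{458477} + 488536 \left(- \frac{1}{195023}\right) = - \frac{169748}{458477} - \frac{488536}{195023} = - \frac{257087283876}{89413559971} \approx -2.8753$)
$\frac{1}{b + Q} = \frac{1}{- \frac{257087283876}{89413559971} + 856381} = \frac{1}{\frac{76571816814241075}{89413559971}} = \frac{89413559971}{76571816814241075}$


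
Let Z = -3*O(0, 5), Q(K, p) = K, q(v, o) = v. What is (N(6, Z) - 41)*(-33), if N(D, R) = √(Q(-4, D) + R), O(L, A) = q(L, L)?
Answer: 1353 - 66*I ≈ 1353.0 - 66.0*I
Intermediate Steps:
O(L, A) = L
Z = 0 (Z = -3*0 = 0)
N(D, R) = √(-4 + R)
(N(6, Z) - 41)*(-33) = (√(-4 + 0) - 41)*(-33) = (√(-4) - 41)*(-33) = (2*I - 41)*(-33) = (-41 + 2*I)*(-33) = 1353 - 66*I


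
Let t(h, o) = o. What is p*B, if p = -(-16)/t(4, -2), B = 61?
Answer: -488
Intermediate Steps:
p = -8 (p = -(-16)/(-2) = -(-16)*(-1)/2 = -8*1 = -8)
p*B = -8*61 = -488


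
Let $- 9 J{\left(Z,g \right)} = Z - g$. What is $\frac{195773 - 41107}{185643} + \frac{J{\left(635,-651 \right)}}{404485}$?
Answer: $\frac{20844516896}{25029936285} \approx 0.83278$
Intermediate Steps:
$J{\left(Z,g \right)} = - \frac{Z}{9} + \frac{g}{9}$ ($J{\left(Z,g \right)} = - \frac{Z - g}{9} = - \frac{Z}{9} + \frac{g}{9}$)
$\frac{195773 - 41107}{185643} + \frac{J{\left(635,-651 \right)}}{404485} = \frac{195773 - 41107}{185643} + \frac{\left(- \frac{1}{9}\right) 635 + \frac{1}{9} \left(-651\right)}{404485} = 154666 \cdot \frac{1}{185643} + \left(- \frac{635}{9} - \frac{217}{3}\right) \frac{1}{404485} = \frac{154666}{185643} - \frac{1286}{3640365} = \frac{20844516896}{25029936285}$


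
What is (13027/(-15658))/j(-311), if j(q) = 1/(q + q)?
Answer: 4051397/7829 ≈ 517.49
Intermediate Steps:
j(q) = 1/(2*q)
(13027/(-15658))/j(-311) = (13027/(-15658))/(((1/2)/(-311))) = (13027*(-1/15658))/(((1/2)*(-1/311))) = -13027/(15658*(-1/622)) = -13027/15658*(-622) = 4051397/7829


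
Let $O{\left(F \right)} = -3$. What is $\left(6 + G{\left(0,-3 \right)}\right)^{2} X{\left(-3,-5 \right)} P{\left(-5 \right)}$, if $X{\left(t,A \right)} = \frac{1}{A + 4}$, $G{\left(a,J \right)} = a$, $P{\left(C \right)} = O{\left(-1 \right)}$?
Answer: $108$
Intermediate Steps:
$P{\left(C \right)} = -3$
$X{\left(t,A \right)} = \frac{1}{4 + A}$
$\left(6 + G{\left(0,-3 \right)}\right)^{2} X{\left(-3,-5 \right)} P{\left(-5 \right)} = \frac{\left(6 + 0\right)^{2}}{4 - 5} \left(-3\right) = \frac{6^{2}}{-1} \left(-3\right) = 36 \left(-1\right) \left(-3\right) = \left(-36\right) \left(-3\right) = 108$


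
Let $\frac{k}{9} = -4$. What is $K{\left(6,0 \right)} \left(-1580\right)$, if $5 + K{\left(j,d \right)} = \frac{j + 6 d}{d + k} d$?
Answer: $7900$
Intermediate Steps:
$k = -36$ ($k = 9 \left(-4\right) = -36$)
$K{\left(j,d \right)} = -5 + \frac{d \left(j + 6 d\right)}{-36 + d}$ ($K{\left(j,d \right)} = -5 + \frac{j + 6 d}{d - 36} d = -5 + \frac{j + 6 d}{-36 + d} d = -5 + \frac{d \left(j + 6 d\right)}{-36 + d}$)
$K{\left(6,0 \right)} \left(-1580\right) = \frac{180 - 0 + 6 \cdot 0^{2} + 0 \cdot 6}{-36 + 0} \left(-1580\right) = \frac{180 + 0 + 6 \cdot 0 + 0}{-36} \left(-1580\right) = - \frac{180 + 0 + 0 + 0}{36} \left(-1580\right) = \left(- \frac{1}{36}\right) 180 \left(-1580\right) = \left(-5\right) \left(-1580\right) = 7900$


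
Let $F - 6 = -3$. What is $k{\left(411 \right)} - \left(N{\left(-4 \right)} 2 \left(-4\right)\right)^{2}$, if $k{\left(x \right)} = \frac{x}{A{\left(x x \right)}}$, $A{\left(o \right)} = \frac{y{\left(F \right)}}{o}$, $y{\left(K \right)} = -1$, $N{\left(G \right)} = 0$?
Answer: $-69426531$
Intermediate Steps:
$F = 3$ ($F = 6 - 3 = 3$)
$A{\left(o \right)} = - \frac{1}{o}$
$k{\left(x \right)} = - x^{3}$ ($k{\left(x \right)} = \frac{x}{\left(-1\right) \frac{1}{x x}} = \frac{x}{\left(-1\right) \frac{1}{x^{2}}} = x \left(- x^{2}\right) = - x^{3}$)
$k{\left(411 \right)} - \left(N{\left(-4 \right)} 2 \left(-4\right)\right)^{2} = - 411^{3} - \left(0 \cdot 2 \left(-4\right)\right)^{2} = \left(-1\right) 69426531 - \left(0 \left(-4\right)\right)^{2} = -69426531 - 0^{2} = -69426531 - 0 = -69426531 + 0 = -69426531$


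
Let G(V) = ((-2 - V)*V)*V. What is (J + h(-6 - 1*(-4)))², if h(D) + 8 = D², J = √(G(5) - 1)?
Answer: 16*(1 - I*√11)² ≈ -160.0 - 106.13*I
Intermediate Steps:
G(V) = V²*(-2 - V) (G(V) = (V*(-2 - V))*V = V²*(-2 - V))
J = 4*I*√11 (J = √(5²*(-2 - 1*5) - 1) = √(25*(-2 - 5) - 1) = √(25*(-7) - 1) = √(-175 - 1) = √(-176) = 4*I*√11 ≈ 13.266*I)
h(D) = -8 + D²
(J + h(-6 - 1*(-4)))² = (4*I*√11 + (-8 + (-6 - 1*(-4))²))² = (4*I*√11 + (-8 + (-6 + 4)²))² = (4*I*√11 + (-8 + (-2)²))² = (4*I*√11 + (-8 + 4))² = (4*I*√11 - 4)² = (-4 + 4*I*√11)²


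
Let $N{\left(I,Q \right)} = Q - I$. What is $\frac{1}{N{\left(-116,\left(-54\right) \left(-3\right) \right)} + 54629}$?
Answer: $\frac{1}{54907} \approx 1.8213 \cdot 10^{-5}$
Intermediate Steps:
$\frac{1}{N{\left(-116,\left(-54\right) \left(-3\right) \right)} + 54629} = \frac{1}{\left(\left(-54\right) \left(-3\right) - -116\right) + 54629} = \frac{1}{\left(162 + 116\right) + 54629} = \frac{1}{278 + 54629} = \frac{1}{54907}$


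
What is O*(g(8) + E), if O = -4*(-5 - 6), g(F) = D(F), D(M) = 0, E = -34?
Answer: -1496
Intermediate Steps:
g(F) = 0
O = 44 (O = -4*(-11) = 44)
O*(g(8) + E) = 44*(0 - 34) = 44*(-34) = -1496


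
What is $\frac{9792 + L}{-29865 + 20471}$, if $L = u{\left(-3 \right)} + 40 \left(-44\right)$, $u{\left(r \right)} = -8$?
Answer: $- \frac{4012}{4697} \approx -0.85416$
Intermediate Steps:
$L = -1768$ ($L = -8 + 40 \left(-44\right) = -8 - 1760 = -1768$)
$\frac{9792 + L}{-29865 + 20471} = \frac{9792 - 1768}{-29865 + 20471} = \frac{8024}{-9394} = 8024 \left(- \frac{1}{9394}\right) = - \frac{4012}{4697}$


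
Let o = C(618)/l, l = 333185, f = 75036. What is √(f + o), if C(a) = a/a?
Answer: √8329914758000285/333185 ≈ 273.93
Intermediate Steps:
C(a) = 1
o = 1/333185 ≈ 3.0013e-6
√(f + o) = √(75036 + 1/333185) = √(25000869661/333185) = √8329914758000285/333185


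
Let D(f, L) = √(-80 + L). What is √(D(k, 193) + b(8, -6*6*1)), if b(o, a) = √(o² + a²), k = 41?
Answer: √(√113 + 4*√85) ≈ 6.8926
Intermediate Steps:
b(o, a) = √(a² + o²)
√(D(k, 193) + b(8, -6*6*1)) = √(√(-80 + 193) + √((-6*6*1)² + 8²)) = √(√113 + √((-36*1)² + 64)) = √(√113 + √((-36)² + 64)) = √(√113 + √(1296 + 64)) = √(√113 + √1360) = √(√113 + 4*√85)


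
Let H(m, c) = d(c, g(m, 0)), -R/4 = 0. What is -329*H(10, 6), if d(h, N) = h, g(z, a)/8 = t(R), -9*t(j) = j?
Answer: -1974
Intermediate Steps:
R = 0 (R = -4*0 = 0)
t(j) = -j/9
g(z, a) = 0 (g(z, a) = 8*(-⅑*0) = 8*0 = 0)
H(m, c) = c
-329*H(10, 6) = -329*6 = -1974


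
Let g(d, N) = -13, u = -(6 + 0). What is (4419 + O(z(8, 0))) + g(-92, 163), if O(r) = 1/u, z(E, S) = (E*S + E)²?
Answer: 26435/6 ≈ 4405.8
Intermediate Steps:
u = -6 (u = -1*6 = -6)
z(E, S) = (E + E*S)²
O(r) = -⅙ (O(r) = 1/(-6) = -⅙)
(4419 + O(z(8, 0))) + g(-92, 163) = (4419 - ⅙) - 13 = 26513/6 - 13 = 26435/6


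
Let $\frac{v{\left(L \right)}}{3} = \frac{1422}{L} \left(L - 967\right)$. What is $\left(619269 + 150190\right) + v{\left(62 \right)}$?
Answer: $\frac{21922864}{31} \approx 7.0719 \cdot 10^{5}$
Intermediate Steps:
$v{\left(L \right)} = \frac{4266 \left(-967 + L\right)}{L}$ ($v{\left(L \right)} = 3 \frac{1422}{L} \left(L - 967\right) = 3 \frac{1422}{L} \left(-967 + L\right) = 3 \frac{1422 \left(-967 + L\right)}{L} = \frac{4266 \left(-967 + L\right)}{L}$)
$\left(619269 + 150190\right) + v{\left(62 \right)} = \left(619269 + 150190\right) + \left(4266 - \frac{4125222}{62}\right) = 769459 + \left(4266 - \frac{2062611}{31}\right) = 769459 - \frac{1930365}{31} = \frac{21922864}{31}$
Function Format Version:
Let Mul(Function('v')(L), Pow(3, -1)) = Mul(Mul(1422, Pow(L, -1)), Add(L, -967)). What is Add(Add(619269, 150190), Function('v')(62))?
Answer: Rational(21922864, 31) ≈ 7.0719e+5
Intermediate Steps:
Function('v')(L) = Mul(4266, Pow(L, -1), Add(-967, L)) (Function('v')(L) = Mul(3, Mul(Mul(1422, Pow(L, -1)), Add(L, -967))) = Mul(3, Mul(Mul(1422, Pow(L, -1)), Add(-967, L))) = Mul(3, Mul(1422, Pow(L, -1), Add(-967, L))) = Mul(4266, Pow(L, -1), Add(-967, L)))
Add(Add(619269, 150190), Function('v')(62)) = Add(Add(619269, 150190), Add(4266, Mul(-4125222, Pow(62, -1)))) = Add(769459, Add(4266, Mul(-4125222, Rational(1, 62)))) = Add(769459, Add(4266, Rational(-2062611, 31))) = Add(769459, Rational(-1930365, 31)) = Rational(21922864, 31)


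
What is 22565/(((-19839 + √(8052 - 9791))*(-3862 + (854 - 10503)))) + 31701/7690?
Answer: 16858184343641541/4089359650305940 + 4513*I*√1739/1063552574852 ≈ 4.1225 + 1.7695e-7*I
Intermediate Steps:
22565/(((-19839 + √(8052 - 9791))*(-3862 + (854 - 10503)))) + 31701/7690 = 22565/(((-19839 + √(-1739))*(-3862 - 9649))) + 31701*(1/7690) = 22565/(((-19839 + I*√1739)*(-13511))) + 31701/7690 = 22565/(268044729 - 13511*I*√1739) + 31701/7690 = 31701/7690 + 22565/(268044729 - 13511*I*√1739)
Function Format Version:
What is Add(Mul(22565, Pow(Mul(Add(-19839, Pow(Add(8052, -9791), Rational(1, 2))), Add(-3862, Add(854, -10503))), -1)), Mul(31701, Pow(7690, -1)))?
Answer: Add(Rational(16858184343641541, 4089359650305940), Mul(Rational(4513, 1063552574852), I, Pow(1739, Rational(1, 2)))) ≈ Add(4.1225, Mul(1.7695e-7, I))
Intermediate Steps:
Add(Mul(22565, Pow(Mul(Add(-19839, Pow(Add(8052, -9791), Rational(1, 2))), Add(-3862, Add(854, -10503))), -1)), Mul(31701, Pow(7690, -1))) = Add(Mul(22565, Pow(Mul(Add(-19839, Pow(-1739, Rational(1, 2))), Add(-3862, -9649)), -1)), Mul(31701, Rational(1, 7690))) = Add(Mul(22565, Pow(Mul(Add(-19839, Mul(I, Pow(1739, Rational(1, 2)))), -13511), -1)), Rational(31701, 7690)) = Add(Mul(22565, Pow(Add(268044729, Mul(-13511, I, Pow(1739, Rational(1, 2)))), -1)), Rational(31701, 7690)) = Add(Rational(31701, 7690), Mul(22565, Pow(Add(268044729, Mul(-13511, I, Pow(1739, Rational(1, 2)))), -1)))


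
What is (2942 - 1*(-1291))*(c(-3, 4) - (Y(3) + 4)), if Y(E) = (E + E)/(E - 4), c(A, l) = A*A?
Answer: 46563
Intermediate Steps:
c(A, l) = A²
Y(E) = 2*E/(-4 + E) (Y(E) = (2*E)/(-4 + E) = 2*E/(-4 + E))
(2942 - 1*(-1291))*(c(-3, 4) - (Y(3) + 4)) = (2942 - 1*(-1291))*((-3)² - (2*3/(-4 + 3) + 4)) = (2942 + 1291)*(9 - (2*3/(-1) + 4)) = 4233*(9 - (2*3*(-1) + 4)) = 4233*(9 - (-6 + 4)) = 4233*(9 - 1*(-2)) = 4233*(9 + 2) = 4233*11 = 46563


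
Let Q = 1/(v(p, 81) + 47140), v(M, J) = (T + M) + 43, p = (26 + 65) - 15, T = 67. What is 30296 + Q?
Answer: 1433788497/47326 ≈ 30296.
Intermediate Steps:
p = 76 (p = 91 - 15 = 76)
v(M, J) = 110 + M (v(M, J) = (67 + M) + 43 = 110 + M)
Q = 1/47326 (Q = 1/((110 + 76) + 47140) = 1/(186 + 47140) = 1/47326 ≈ 2.1130e-5)
30296 + Q = 30296 + 1/47326 = 1433788497/47326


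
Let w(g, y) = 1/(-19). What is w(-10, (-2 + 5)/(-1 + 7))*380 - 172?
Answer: -192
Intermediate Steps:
w(g, y) = -1/19
w(-10, (-2 + 5)/(-1 + 7))*380 - 172 = -1/19*380 - 172 = -20 - 172 = -192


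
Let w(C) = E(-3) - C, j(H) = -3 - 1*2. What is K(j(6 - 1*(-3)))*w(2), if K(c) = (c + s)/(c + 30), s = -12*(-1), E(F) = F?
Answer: -7/5 ≈ -1.4000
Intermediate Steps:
j(H) = -5 (j(H) = -3 - 2 = -5)
s = 12
w(C) = -3 - C
K(c) = (12 + c)/(30 + c) (K(c) = (c + 12)/(c + 30) = (12 + c)/(30 + c))
K(j(6 - 1*(-3)))*w(2) = ((12 - 5)/(30 - 5))*(-3 - 1*2) = (7/25)*(-3 - 2) = ((1/25)*7)*(-5) = (7/25)*(-5) = -7/5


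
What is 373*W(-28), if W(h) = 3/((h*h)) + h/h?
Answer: 293551/784 ≈ 374.43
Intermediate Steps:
W(h) = 1 + 3/h**2 (W(h) = 3/(h**2) + 1 = 3/h**2 + 1 = 1 + 3/h**2)
373*W(-28) = 373*(1 + 3/(-28)**2) = 373*(1 + 3*(1/784)) = 373*(1 + 3/784) = 373*(787/784) = 293551/784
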